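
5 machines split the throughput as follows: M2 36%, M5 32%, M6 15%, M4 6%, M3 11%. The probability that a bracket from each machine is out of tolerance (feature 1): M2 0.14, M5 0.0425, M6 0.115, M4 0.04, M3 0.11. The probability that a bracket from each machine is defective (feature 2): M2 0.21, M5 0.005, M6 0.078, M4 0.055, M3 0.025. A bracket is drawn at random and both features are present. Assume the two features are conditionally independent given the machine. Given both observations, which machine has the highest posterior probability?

Unnormalized posteriors (prior × likelihood):
  M2: 0.36 × 0.14 × 0.21 = 0.010584
  M5: 0.32 × 0.0425 × 0.005 = 0.000068
  M6: 0.15 × 0.115 × 0.078 = 0.0013455
  M4: 0.06 × 0.04 × 0.055 = 0.000132
  M3: 0.11 × 0.11 × 0.025 = 0.0003025
Total = 0.012432.
Largest term belongs to M2, so M2 is most probable.

M2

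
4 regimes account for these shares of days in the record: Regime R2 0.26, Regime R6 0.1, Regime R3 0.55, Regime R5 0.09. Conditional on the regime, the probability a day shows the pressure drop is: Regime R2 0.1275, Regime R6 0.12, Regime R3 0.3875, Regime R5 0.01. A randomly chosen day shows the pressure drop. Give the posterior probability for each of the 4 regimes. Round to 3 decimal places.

Regime R2 0.128, Regime R6 0.046, Regime R3 0.822, Regime R5 0.003

By Bayes' rule, posterior ∝ prior × likelihood:
  Regime R2: 0.26 × 0.1275 = 0.03315
  Regime R6: 0.1 × 0.12 = 0.012
  Regime R3: 0.55 × 0.3875 = 0.213125
  Regime R5: 0.09 × 0.01 = 0.0009
Total = 0.259175.
P(Regime R2 | drop) = 0.03315/0.259175 ≈ 0.128
P(Regime R6 | drop) = 0.012/0.259175 ≈ 0.046
P(Regime R3 | drop) = 0.213125/0.259175 ≈ 0.822
P(Regime R5 | drop) = 0.0009/0.259175 ≈ 0.003
(Check: 0.128+0.046+0.822+0.003 = 0.999.)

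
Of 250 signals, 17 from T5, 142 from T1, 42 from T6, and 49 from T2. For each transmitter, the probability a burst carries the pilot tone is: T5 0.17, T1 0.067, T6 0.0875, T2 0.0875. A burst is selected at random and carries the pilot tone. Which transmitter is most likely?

T1

Prior × likelihood for each hypothesis:
  T5: 0.068 × 0.17 = 0.01156
  T1: 0.568 × 0.067 = 0.038056
  T6: 0.168 × 0.0875 = 0.0147
  T2: 0.196 × 0.0875 = 0.01715
Normalizing constant = 0.081466.
Largest term belongs to T1, so T1 is most probable.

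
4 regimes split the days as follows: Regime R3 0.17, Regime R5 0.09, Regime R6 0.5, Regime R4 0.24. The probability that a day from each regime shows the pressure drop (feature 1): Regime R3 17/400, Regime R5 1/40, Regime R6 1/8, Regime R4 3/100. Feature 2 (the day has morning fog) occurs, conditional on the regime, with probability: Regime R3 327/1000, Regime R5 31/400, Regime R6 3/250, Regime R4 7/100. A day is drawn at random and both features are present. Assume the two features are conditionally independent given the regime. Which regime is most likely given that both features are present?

Regime R3

Prior × likelihood for each hypothesis:
  Regime R3: 0.17 × 0.0425 × 0.327 = 0.002362575
  Regime R5: 0.09 × 0.025 × 0.0775 = 0.000174375
  Regime R6: 0.5 × 0.125 × 0.012 = 0.00075
  Regime R4: 0.24 × 0.03 × 0.07 = 0.000504
Total = 0.00379095.
Largest term belongs to Regime R3, so Regime R3 is most probable.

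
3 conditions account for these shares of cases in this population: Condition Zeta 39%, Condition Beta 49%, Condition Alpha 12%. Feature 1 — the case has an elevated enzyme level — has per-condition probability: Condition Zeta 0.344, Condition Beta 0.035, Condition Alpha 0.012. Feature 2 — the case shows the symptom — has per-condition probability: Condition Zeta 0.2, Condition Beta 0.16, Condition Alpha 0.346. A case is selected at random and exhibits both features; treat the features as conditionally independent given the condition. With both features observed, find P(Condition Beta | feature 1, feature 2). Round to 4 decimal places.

Prior × likelihood for each hypothesis:
  Condition Zeta: 0.39 × 0.344 × 0.2 = 0.026832
  Condition Beta: 0.49 × 0.035 × 0.16 = 0.002744
  Condition Alpha: 0.12 × 0.012 × 0.346 = 0.00049824
Sum = 0.03007424.
P(Condition Beta | evidence) = 0.002744 / 0.03007424 ≈ 0.0912.

0.0912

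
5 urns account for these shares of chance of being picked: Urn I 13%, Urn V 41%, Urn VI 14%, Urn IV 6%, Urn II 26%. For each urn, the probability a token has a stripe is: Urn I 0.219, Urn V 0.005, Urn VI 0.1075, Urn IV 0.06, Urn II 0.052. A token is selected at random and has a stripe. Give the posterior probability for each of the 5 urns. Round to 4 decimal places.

Urn I 0.4541, Urn V 0.0327, Urn VI 0.2401, Urn IV 0.0574, Urn II 0.2157

Compute prior × likelihood for every hypothesis:
  Urn I: 0.13 × 0.219 = 0.02847
  Urn V: 0.41 × 0.005 = 0.00205
  Urn VI: 0.14 × 0.1075 = 0.01505
  Urn IV: 0.06 × 0.06 = 0.0036
  Urn II: 0.26 × 0.052 = 0.01352
Sum = 0.06269.
P(Urn I | striped) = 0.02847/0.06269 ≈ 0.4541
P(Urn V | striped) = 0.00205/0.06269 ≈ 0.0327
P(Urn VI | striped) = 0.01505/0.06269 ≈ 0.2401
P(Urn IV | striped) = 0.0036/0.06269 ≈ 0.0574
P(Urn II | striped) = 0.01352/0.06269 ≈ 0.2157
(Check: 0.4541+0.0327+0.2401+0.0574+0.2157 = 1.0000.)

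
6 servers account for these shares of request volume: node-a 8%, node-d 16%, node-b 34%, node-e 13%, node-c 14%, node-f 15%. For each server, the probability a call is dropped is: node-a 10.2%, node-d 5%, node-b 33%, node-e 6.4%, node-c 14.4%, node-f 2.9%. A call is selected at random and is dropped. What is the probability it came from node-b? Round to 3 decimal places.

0.696

Unnormalized posteriors (prior × likelihood):
  node-a: 0.08 × 0.102 = 0.00816
  node-d: 0.16 × 0.05 = 0.008
  node-b: 0.34 × 0.33 = 0.1122
  node-e: 0.13 × 0.064 = 0.00832
  node-c: 0.14 × 0.144 = 0.02016
  node-f: 0.15 × 0.029 = 0.00435
Normalizing constant = 0.16119.
P(node-b | evidence) = 0.1122 / 0.16119 ≈ 0.696.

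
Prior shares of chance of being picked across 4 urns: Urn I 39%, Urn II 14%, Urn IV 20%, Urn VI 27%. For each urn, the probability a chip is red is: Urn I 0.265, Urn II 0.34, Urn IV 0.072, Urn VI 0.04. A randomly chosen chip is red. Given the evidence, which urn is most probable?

Urn I

By Bayes' rule, posterior ∝ prior × likelihood:
  Urn I: 0.39 × 0.265 = 0.10335
  Urn II: 0.14 × 0.34 = 0.0476
  Urn IV: 0.2 × 0.072 = 0.0144
  Urn VI: 0.27 × 0.04 = 0.0108
Normalizing constant = 0.17615.
Largest term belongs to Urn I, so Urn I is most probable.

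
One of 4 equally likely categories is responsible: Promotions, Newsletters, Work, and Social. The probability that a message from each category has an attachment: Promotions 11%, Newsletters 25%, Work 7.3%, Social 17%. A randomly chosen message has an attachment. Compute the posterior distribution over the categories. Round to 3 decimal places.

Promotions 0.182, Newsletters 0.415, Work 0.121, Social 0.282

With a uniform prior (1/4 each), posterior ∝ likelihood:
  Promotions: 0.11
  Newsletters: 0.25
  Work: 0.073
  Social: 0.17
Sum = 0.603.
P(Promotions | attachment) = 0.11/0.603 ≈ 0.182
P(Newsletters | attachment) = 0.25/0.603 ≈ 0.415
P(Work | attachment) = 0.073/0.603 ≈ 0.121
P(Social | attachment) = 0.17/0.603 ≈ 0.282
(Check: 0.182+0.415+0.121+0.282 = 1.000.)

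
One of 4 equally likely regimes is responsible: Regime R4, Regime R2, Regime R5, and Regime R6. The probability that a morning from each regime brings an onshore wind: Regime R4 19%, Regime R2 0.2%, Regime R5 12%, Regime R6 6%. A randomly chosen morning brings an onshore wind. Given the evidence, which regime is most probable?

Regime R4

Since the prior is uniform, the posterior is proportional to the likelihood:
  Regime R4: 0.19
  Regime R2: 0.002
  Regime R5: 0.12
  Regime R6: 0.06
Total = 0.372.
Largest term belongs to Regime R4, so Regime R4 is most probable.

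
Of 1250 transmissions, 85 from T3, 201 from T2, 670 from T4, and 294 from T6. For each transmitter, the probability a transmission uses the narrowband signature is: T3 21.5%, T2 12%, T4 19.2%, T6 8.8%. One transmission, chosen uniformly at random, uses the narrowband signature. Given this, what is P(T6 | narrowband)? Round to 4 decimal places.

0.1314

Prior × likelihood for each hypothesis:
  T3: 0.068 × 0.215 = 0.01462
  T2: 0.1608 × 0.12 = 0.019296
  T4: 0.536 × 0.192 = 0.102912
  T6: 0.2352 × 0.088 = 0.0206976
Total = 0.1575256.
P(T6 | evidence) = 0.0206976 / 0.1575256 ≈ 0.1314.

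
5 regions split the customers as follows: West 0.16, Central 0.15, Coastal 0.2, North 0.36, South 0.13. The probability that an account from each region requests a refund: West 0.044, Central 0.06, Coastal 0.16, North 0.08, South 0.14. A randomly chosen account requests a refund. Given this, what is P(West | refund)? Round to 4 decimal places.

Prior × likelihood for each hypothesis:
  West: 0.16 × 0.044 = 0.00704
  Central: 0.15 × 0.06 = 0.009
  Coastal: 0.2 × 0.16 = 0.032
  North: 0.36 × 0.08 = 0.0288
  South: 0.13 × 0.14 = 0.0182
Normalizing constant = 0.09504.
P(West | evidence) = 0.00704 / 0.09504 ≈ 0.0741.

0.0741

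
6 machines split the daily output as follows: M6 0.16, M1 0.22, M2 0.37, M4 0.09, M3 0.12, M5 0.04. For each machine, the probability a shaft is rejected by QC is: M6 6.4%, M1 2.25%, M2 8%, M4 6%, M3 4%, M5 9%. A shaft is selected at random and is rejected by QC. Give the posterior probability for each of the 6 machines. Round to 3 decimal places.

By Bayes' rule, posterior ∝ prior × likelihood:
  M6: 0.16 × 0.064 = 0.01024
  M1: 0.22 × 0.0225 = 0.00495
  M2: 0.37 × 0.08 = 0.0296
  M4: 0.09 × 0.06 = 0.0054
  M3: 0.12 × 0.04 = 0.0048
  M5: 0.04 × 0.09 = 0.0036
Total = 0.05859.
P(M6 | rejected) = 0.01024/0.05859 ≈ 0.175
P(M1 | rejected) = 0.00495/0.05859 ≈ 0.084
P(M2 | rejected) = 0.0296/0.05859 ≈ 0.505
P(M4 | rejected) = 0.0054/0.05859 ≈ 0.092
P(M3 | rejected) = 0.0048/0.05859 ≈ 0.082
P(M5 | rejected) = 0.0036/0.05859 ≈ 0.061

M6 0.175, M1 0.084, M2 0.505, M4 0.092, M3 0.082, M5 0.061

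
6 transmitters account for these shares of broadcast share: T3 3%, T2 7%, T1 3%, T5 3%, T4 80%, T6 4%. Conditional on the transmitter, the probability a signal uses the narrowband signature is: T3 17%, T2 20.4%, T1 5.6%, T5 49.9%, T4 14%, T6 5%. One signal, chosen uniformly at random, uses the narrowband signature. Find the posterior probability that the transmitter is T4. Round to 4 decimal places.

Prior × likelihood for each hypothesis:
  T3: 0.03 × 0.17 = 0.0051
  T2: 0.07 × 0.204 = 0.01428
  T1: 0.03 × 0.056 = 0.00168
  T5: 0.03 × 0.499 = 0.01497
  T4: 0.8 × 0.14 = 0.112
  T6: 0.04 × 0.05 = 0.002
Sum = 0.15003.
P(T4 | evidence) = 0.112 / 0.15003 ≈ 0.7465.

0.7465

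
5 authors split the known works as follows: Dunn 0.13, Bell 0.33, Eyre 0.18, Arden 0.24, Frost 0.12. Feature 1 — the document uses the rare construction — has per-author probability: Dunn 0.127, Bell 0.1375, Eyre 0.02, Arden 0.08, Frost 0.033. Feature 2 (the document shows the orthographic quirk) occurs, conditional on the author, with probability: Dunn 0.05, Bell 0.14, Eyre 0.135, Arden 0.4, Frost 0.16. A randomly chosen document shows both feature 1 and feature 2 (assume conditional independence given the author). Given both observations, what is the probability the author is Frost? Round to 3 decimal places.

0.040

Prior × likelihood for each hypothesis:
  Dunn: 0.13 × 0.127 × 0.05 = 0.0008255
  Bell: 0.33 × 0.1375 × 0.14 = 0.0063525
  Eyre: 0.18 × 0.02 × 0.135 = 0.000486
  Arden: 0.24 × 0.08 × 0.4 = 0.00768
  Frost: 0.12 × 0.033 × 0.16 = 0.0006336
Total = 0.0159776.
P(Frost | evidence) = 0.0006336 / 0.0159776 ≈ 0.040.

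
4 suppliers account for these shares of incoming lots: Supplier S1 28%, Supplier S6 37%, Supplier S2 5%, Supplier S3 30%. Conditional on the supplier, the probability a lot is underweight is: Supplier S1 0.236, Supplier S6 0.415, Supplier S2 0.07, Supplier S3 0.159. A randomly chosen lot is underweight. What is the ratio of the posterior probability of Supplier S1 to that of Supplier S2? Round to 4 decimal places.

18.8800

Compute prior × likelihood for every hypothesis:
  Supplier S1: 0.28 × 0.236 = 0.06608
  Supplier S6: 0.37 × 0.415 = 0.15355
  Supplier S2: 0.05 × 0.07 = 0.0035
  Supplier S3: 0.3 × 0.159 = 0.0477
Sum = 0.27083.
The ratio is 0.06608 / 0.0035 (the normalizer cancels) = 18.8800.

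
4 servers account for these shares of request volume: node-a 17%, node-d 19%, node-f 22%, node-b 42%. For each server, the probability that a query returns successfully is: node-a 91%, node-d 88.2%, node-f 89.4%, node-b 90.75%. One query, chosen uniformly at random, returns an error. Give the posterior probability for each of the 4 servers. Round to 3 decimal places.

node-a 0.153, node-d 0.224, node-f 0.233, node-b 0.389

Taking complements, P(error | each) = node-a 0.09, node-d 0.118, node-f 0.106, node-b 0.0925.
Compute prior × likelihood for every hypothesis:
  node-a: 0.17 × 0.09 = 0.0153
  node-d: 0.19 × 0.118 = 0.02242
  node-f: 0.22 × 0.106 = 0.02332
  node-b: 0.42 × 0.0925 = 0.03885
Total = 0.09989.
P(node-a | error) = 0.0153/0.09989 ≈ 0.153
P(node-d | error) = 0.02242/0.09989 ≈ 0.224
P(node-f | error) = 0.02332/0.09989 ≈ 0.233
P(node-b | error) = 0.03885/0.09989 ≈ 0.389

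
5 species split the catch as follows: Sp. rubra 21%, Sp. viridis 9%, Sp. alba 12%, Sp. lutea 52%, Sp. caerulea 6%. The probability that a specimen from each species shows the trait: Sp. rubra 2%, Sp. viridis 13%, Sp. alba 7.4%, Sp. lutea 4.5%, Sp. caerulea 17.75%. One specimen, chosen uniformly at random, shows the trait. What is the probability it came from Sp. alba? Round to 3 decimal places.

0.151

Prior × likelihood for each hypothesis:
  Sp. rubra: 0.21 × 0.02 = 0.0042
  Sp. viridis: 0.09 × 0.13 = 0.0117
  Sp. alba: 0.12 × 0.074 = 0.00888
  Sp. lutea: 0.52 × 0.045 = 0.0234
  Sp. caerulea: 0.06 × 0.1775 = 0.01065
Normalizing constant = 0.05883.
P(Sp. alba | evidence) = 0.00888 / 0.05883 ≈ 0.151.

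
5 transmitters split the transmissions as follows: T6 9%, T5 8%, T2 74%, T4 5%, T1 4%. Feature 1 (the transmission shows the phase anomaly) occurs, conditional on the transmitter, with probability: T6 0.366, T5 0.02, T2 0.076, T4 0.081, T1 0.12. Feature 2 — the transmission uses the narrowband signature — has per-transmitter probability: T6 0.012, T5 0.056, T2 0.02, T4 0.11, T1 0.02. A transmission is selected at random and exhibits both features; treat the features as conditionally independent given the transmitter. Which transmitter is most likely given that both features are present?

T2

Unnormalized posteriors (prior × likelihood):
  T6: 0.09 × 0.366 × 0.012 = 0.00039528
  T5: 0.08 × 0.02 × 0.056 = 0.0000896
  T2: 0.74 × 0.076 × 0.02 = 0.0011248
  T4: 0.05 × 0.081 × 0.11 = 0.0004455
  T1: 0.04 × 0.12 × 0.02 = 0.000096
Total = 0.00215118.
Largest term belongs to T2, so T2 is most probable.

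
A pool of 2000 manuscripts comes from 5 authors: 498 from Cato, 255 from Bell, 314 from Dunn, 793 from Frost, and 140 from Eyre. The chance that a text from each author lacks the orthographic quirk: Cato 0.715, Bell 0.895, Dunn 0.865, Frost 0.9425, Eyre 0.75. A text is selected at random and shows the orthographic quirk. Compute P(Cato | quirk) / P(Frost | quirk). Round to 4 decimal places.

3.1127

Taking complements, P(quirk | each) = Cato 0.285, Bell 0.105, Dunn 0.135, Frost 0.0575, Eyre 0.25.
Prior × likelihood for each hypothesis:
  Cato: 0.249 × 0.285 = 0.070965
  Bell: 0.1275 × 0.105 = 0.0133875
  Dunn: 0.157 × 0.135 = 0.021195
  Frost: 0.3965 × 0.0575 = 0.02279875
  Eyre: 0.07 × 0.25 = 0.0175
Total = 0.14584625.
The ratio is 0.070965 / 0.02279875 (the normalizer cancels) = 3.1127.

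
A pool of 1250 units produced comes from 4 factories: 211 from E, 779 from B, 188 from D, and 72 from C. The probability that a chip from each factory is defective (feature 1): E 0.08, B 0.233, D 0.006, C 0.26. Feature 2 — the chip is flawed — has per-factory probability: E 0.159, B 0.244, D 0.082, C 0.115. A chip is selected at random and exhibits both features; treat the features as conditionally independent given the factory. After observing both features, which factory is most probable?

Unnormalized posteriors (prior × likelihood):
  E: 0.1688 × 0.08 × 0.159 = 0.002147136
  B: 0.6232 × 0.233 × 0.244 = 0.0354301664
  D: 0.1504 × 0.006 × 0.082 = 0.0000739968
  C: 0.0576 × 0.26 × 0.115 = 0.00172224
Normalizing constant = 0.0393735392.
Largest term belongs to B, so B is most probable.

B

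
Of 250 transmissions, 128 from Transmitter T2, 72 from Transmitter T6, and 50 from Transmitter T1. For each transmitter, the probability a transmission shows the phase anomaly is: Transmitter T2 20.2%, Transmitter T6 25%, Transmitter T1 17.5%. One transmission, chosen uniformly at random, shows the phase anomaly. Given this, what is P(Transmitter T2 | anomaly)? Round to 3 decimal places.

0.492

Prior × likelihood for each hypothesis:
  Transmitter T2: 0.512 × 0.202 = 0.103424
  Transmitter T6: 0.288 × 0.25 = 0.072
  Transmitter T1: 0.2 × 0.175 = 0.035
Sum = 0.210424.
P(Transmitter T2 | evidence) = 0.103424 / 0.210424 ≈ 0.492.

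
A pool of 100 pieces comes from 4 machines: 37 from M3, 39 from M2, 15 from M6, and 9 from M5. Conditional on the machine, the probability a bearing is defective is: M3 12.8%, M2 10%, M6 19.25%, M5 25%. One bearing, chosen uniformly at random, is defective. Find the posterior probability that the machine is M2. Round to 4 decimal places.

0.2832

Unnormalized posteriors (prior × likelihood):
  M3: 0.37 × 0.128 = 0.04736
  M2: 0.39 × 0.1 = 0.039
  M6: 0.15 × 0.1925 = 0.028875
  M5: 0.09 × 0.25 = 0.0225
Normalizing constant = 0.137735.
P(M2 | evidence) = 0.039 / 0.137735 ≈ 0.2832.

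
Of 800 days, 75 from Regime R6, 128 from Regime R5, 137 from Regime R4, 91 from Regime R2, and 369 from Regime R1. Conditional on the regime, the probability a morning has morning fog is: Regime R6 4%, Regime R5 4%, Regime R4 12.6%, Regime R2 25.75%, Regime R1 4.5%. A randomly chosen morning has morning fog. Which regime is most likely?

Regime R2

Compute prior × likelihood for every hypothesis:
  Regime R6: 0.09375 × 0.04 = 0.00375
  Regime R5: 0.16 × 0.04 = 0.0064
  Regime R4: 0.17125 × 0.126 = 0.0215775
  Regime R2: 0.11375 × 0.2575 = 0.029290625
  Regime R1: 0.46125 × 0.045 = 0.02075625
Normalizing constant = 0.081774375.
Largest term belongs to Regime R2, so Regime R2 is most probable.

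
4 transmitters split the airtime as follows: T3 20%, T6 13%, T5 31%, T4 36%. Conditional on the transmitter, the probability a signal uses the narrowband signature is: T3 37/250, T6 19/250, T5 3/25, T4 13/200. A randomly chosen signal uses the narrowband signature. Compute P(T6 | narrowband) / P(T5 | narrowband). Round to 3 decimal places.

Compute prior × likelihood for every hypothesis:
  T3: 0.2 × 0.148 = 0.0296
  T6: 0.13 × 0.076 = 0.00988
  T5: 0.31 × 0.12 = 0.0372
  T4: 0.36 × 0.065 = 0.0234
Total = 0.10008.
The ratio is 0.00988 / 0.0372 (the normalizer cancels) = 0.266.

0.266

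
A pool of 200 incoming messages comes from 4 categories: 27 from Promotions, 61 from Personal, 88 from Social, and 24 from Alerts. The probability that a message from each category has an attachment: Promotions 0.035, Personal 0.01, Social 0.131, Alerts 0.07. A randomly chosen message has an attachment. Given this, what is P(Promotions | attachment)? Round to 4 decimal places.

Compute prior × likelihood for every hypothesis:
  Promotions: 0.135 × 0.035 = 0.004725
  Personal: 0.305 × 0.01 = 0.00305
  Social: 0.44 × 0.131 = 0.05764
  Alerts: 0.12 × 0.07 = 0.0084
Total = 0.073815.
P(Promotions | evidence) = 0.004725 / 0.073815 ≈ 0.0640.

0.0640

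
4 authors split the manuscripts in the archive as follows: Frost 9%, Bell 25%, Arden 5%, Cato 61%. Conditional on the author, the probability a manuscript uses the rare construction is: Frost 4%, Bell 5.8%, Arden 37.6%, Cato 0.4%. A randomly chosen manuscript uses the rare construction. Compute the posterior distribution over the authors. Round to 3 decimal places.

By Bayes' rule, posterior ∝ prior × likelihood:
  Frost: 0.09 × 0.04 = 0.0036
  Bell: 0.25 × 0.058 = 0.0145
  Arden: 0.05 × 0.376 = 0.0188
  Cato: 0.61 × 0.004 = 0.00244
Sum = 0.03934.
P(Frost | rare-form) = 0.0036/0.03934 ≈ 0.092
P(Bell | rare-form) = 0.0145/0.03934 ≈ 0.369
P(Arden | rare-form) = 0.0188/0.03934 ≈ 0.478
P(Cato | rare-form) = 0.00244/0.03934 ≈ 0.062
(Check: 0.092+0.369+0.478+0.062 = 1.001.)

Frost 0.092, Bell 0.369, Arden 0.478, Cato 0.062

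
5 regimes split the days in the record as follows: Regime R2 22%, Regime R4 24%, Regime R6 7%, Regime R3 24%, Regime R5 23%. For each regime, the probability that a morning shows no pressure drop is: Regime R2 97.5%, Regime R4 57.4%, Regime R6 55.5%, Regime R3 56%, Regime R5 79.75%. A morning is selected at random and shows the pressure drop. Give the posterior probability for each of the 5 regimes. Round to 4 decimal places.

Regime R2 0.0189, Regime R4 0.3513, Regime R6 0.1070, Regime R3 0.3628, Regime R5 0.1600

Taking complements, P(drop | each) = Regime R2 0.025, Regime R4 0.426, Regime R6 0.445, Regime R3 0.44, Regime R5 0.2025.
By Bayes' rule, posterior ∝ prior × likelihood:
  Regime R2: 0.22 × 0.025 = 0.0055
  Regime R4: 0.24 × 0.426 = 0.10224
  Regime R6: 0.07 × 0.445 = 0.03115
  Regime R3: 0.24 × 0.44 = 0.1056
  Regime R5: 0.23 × 0.2025 = 0.046575
Total = 0.291065.
P(Regime R2 | drop) = 0.0055/0.291065 ≈ 0.0189
P(Regime R4 | drop) = 0.10224/0.291065 ≈ 0.3513
P(Regime R6 | drop) = 0.03115/0.291065 ≈ 0.1070
P(Regime R3 | drop) = 0.1056/0.291065 ≈ 0.3628
P(Regime R5 | drop) = 0.046575/0.291065 ≈ 0.1600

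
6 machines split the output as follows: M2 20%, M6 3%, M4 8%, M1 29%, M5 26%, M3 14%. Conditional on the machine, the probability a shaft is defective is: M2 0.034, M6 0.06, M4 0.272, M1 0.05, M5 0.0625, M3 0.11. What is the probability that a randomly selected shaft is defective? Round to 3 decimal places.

0.077

By Bayes' rule, posterior ∝ prior × likelihood:
  M2: 0.2 × 0.034 = 0.0068
  M6: 0.03 × 0.06 = 0.0018
  M4: 0.08 × 0.272 = 0.02176
  M1: 0.29 × 0.05 = 0.0145
  M5: 0.26 × 0.0625 = 0.01625
  M3: 0.14 × 0.11 = 0.0154
P(defective) = 0.0068 + 0.0018 + 0.02176 + 0.0145 + 0.01625 + 0.0154 = 0.07651 → 0.077.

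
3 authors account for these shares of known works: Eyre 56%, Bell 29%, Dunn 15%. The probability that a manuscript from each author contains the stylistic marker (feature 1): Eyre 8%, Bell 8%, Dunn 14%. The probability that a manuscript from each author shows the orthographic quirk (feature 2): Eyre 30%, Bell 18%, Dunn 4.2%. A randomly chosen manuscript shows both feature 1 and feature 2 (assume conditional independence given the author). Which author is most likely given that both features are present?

Prior × likelihood for each hypothesis:
  Eyre: 0.56 × 0.08 × 0.3 = 0.01344
  Bell: 0.29 × 0.08 × 0.18 = 0.004176
  Dunn: 0.15 × 0.14 × 0.042 = 0.000882
Total = 0.018498.
Largest term belongs to Eyre, so Eyre is most probable.

Eyre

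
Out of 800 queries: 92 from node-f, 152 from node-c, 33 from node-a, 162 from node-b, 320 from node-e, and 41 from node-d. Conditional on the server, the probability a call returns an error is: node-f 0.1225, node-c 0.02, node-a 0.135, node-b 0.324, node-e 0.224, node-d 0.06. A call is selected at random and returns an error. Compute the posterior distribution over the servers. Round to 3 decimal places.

Unnormalized posteriors (prior × likelihood):
  node-f: 0.115 × 0.1225 = 0.0140875
  node-c: 0.19 × 0.02 = 0.0038
  node-a: 0.04125 × 0.135 = 0.00556875
  node-b: 0.2025 × 0.324 = 0.06561
  node-e: 0.4 × 0.224 = 0.0896
  node-d: 0.05125 × 0.06 = 0.003075
Sum = 0.18174125.
P(node-f | error) = 0.0140875/0.18174125 ≈ 0.078
P(node-c | error) = 0.0038/0.18174125 ≈ 0.021
P(node-a | error) = 0.00556875/0.18174125 ≈ 0.031
P(node-b | error) = 0.06561/0.18174125 ≈ 0.361
P(node-e | error) = 0.0896/0.18174125 ≈ 0.493
P(node-d | error) = 0.003075/0.18174125 ≈ 0.017

node-f 0.078, node-c 0.021, node-a 0.031, node-b 0.361, node-e 0.493, node-d 0.017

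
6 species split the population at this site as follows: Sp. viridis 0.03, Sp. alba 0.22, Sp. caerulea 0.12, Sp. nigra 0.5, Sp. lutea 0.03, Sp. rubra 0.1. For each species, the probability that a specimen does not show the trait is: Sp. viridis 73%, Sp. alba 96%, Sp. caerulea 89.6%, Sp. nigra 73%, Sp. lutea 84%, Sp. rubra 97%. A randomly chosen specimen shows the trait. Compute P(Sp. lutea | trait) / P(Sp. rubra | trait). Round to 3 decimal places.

1.600

Taking complements, P(trait | each) = Sp. viridis 0.27, Sp. alba 0.04, Sp. caerulea 0.104, Sp. nigra 0.27, Sp. lutea 0.16, Sp. rubra 0.03.
Prior × likelihood for each hypothesis:
  Sp. viridis: 0.03 × 0.27 = 0.0081
  Sp. alba: 0.22 × 0.04 = 0.0088
  Sp. caerulea: 0.12 × 0.104 = 0.01248
  Sp. nigra: 0.5 × 0.27 = 0.135
  Sp. lutea: 0.03 × 0.16 = 0.0048
  Sp. rubra: 0.1 × 0.03 = 0.003
Sum = 0.17218.
The ratio is 0.0048 / 0.003 (the normalizer cancels) = 1.600.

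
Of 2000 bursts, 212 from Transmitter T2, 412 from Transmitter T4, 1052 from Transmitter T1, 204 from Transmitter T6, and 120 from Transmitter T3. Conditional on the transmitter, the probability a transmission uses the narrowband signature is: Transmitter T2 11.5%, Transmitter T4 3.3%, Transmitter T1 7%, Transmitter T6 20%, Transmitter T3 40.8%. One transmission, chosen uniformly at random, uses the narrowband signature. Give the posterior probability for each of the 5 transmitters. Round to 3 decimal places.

Prior × likelihood for each hypothesis:
  Transmitter T2: 0.106 × 0.115 = 0.01219
  Transmitter T4: 0.206 × 0.033 = 0.006798
  Transmitter T1: 0.526 × 0.07 = 0.03682
  Transmitter T6: 0.102 × 0.2 = 0.0204
  Transmitter T3: 0.06 × 0.408 = 0.02448
Sum = 0.100688.
P(Transmitter T2 | narrowband) = 0.01219/0.100688 ≈ 0.121
P(Transmitter T4 | narrowband) = 0.006798/0.100688 ≈ 0.068
P(Transmitter T1 | narrowband) = 0.03682/0.100688 ≈ 0.366
P(Transmitter T6 | narrowband) = 0.0204/0.100688 ≈ 0.203
P(Transmitter T3 | narrowband) = 0.02448/0.100688 ≈ 0.243

Transmitter T2 0.121, Transmitter T4 0.068, Transmitter T1 0.366, Transmitter T6 0.203, Transmitter T3 0.243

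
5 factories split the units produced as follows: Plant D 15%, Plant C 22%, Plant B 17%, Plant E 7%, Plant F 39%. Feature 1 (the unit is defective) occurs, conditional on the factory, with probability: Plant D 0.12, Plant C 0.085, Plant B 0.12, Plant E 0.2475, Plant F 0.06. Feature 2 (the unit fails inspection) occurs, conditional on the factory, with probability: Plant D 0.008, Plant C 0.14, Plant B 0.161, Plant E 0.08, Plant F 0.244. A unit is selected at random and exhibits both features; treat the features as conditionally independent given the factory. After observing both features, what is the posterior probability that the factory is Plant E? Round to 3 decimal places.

0.105

Unnormalized posteriors (prior × likelihood):
  Plant D: 0.15 × 0.12 × 0.008 = 0.000144
  Plant C: 0.22 × 0.085 × 0.14 = 0.002618
  Plant B: 0.17 × 0.12 × 0.161 = 0.0032844
  Plant E: 0.07 × 0.2475 × 0.08 = 0.001386
  Plant F: 0.39 × 0.06 × 0.244 = 0.0057096
Normalizing constant = 0.013142.
P(Plant E | evidence) = 0.001386 / 0.013142 ≈ 0.105.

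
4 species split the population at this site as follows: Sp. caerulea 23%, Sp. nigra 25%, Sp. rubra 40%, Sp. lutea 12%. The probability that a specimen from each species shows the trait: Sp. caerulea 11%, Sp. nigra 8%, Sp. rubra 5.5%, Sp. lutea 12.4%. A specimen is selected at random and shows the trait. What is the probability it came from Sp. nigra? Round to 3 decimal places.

Unnormalized posteriors (prior × likelihood):
  Sp. caerulea: 0.23 × 0.11 = 0.0253
  Sp. nigra: 0.25 × 0.08 = 0.02
  Sp. rubra: 0.4 × 0.055 = 0.022
  Sp. lutea: 0.12 × 0.124 = 0.01488
Sum = 0.08218.
P(Sp. nigra | evidence) = 0.02 / 0.08218 ≈ 0.243.

0.243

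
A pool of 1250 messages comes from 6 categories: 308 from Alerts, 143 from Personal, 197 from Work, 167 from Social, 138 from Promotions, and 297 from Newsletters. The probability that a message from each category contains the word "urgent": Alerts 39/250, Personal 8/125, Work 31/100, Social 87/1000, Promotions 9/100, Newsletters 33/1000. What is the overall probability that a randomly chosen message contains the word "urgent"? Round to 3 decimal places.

0.124

By Bayes' rule, posterior ∝ prior × likelihood:
  Alerts: 0.2464 × 0.156 = 0.0384384
  Personal: 0.1144 × 0.064 = 0.0073216
  Work: 0.1576 × 0.31 = 0.048856
  Social: 0.1336 × 0.087 = 0.0116232
  Promotions: 0.1104 × 0.09 = 0.009936
  Newsletters: 0.2376 × 0.033 = 0.0078408
P(urgent-flag) = 0.0384384 + 0.0073216 + 0.048856 + 0.0116232 + 0.009936 + 0.0078408 = 0.124016 → 0.124.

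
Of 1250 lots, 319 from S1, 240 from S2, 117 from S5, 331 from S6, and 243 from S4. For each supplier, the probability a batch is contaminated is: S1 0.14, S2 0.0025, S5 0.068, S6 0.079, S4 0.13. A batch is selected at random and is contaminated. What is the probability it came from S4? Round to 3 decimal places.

0.285

Unnormalized posteriors (prior × likelihood):
  S1: 0.2552 × 0.14 = 0.035728
  S2: 0.192 × 0.0025 = 0.00048
  S5: 0.0936 × 0.068 = 0.0063648
  S6: 0.2648 × 0.079 = 0.0209192
  S4: 0.1944 × 0.13 = 0.025272
Total = 0.088764.
P(S4 | evidence) = 0.025272 / 0.088764 ≈ 0.285.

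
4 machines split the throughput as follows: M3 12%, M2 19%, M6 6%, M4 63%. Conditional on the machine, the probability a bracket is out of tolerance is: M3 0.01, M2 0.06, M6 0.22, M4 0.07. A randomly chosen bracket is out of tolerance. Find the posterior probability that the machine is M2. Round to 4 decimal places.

0.1631

By Bayes' rule, posterior ∝ prior × likelihood:
  M3: 0.12 × 0.01 = 0.0012
  M2: 0.19 × 0.06 = 0.0114
  M6: 0.06 × 0.22 = 0.0132
  M4: 0.63 × 0.07 = 0.0441
Normalizing constant = 0.0699.
P(M2 | evidence) = 0.0114 / 0.0699 ≈ 0.1631.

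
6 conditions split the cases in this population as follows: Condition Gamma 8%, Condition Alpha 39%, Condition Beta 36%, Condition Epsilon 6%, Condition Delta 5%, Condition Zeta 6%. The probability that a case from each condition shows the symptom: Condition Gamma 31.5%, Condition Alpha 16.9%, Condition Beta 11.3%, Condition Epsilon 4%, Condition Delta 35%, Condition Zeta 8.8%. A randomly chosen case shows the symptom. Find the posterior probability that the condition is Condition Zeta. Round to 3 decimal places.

0.034

Compute prior × likelihood for every hypothesis:
  Condition Gamma: 0.08 × 0.315 = 0.0252
  Condition Alpha: 0.39 × 0.169 = 0.06591
  Condition Beta: 0.36 × 0.113 = 0.04068
  Condition Epsilon: 0.06 × 0.04 = 0.0024
  Condition Delta: 0.05 × 0.35 = 0.0175
  Condition Zeta: 0.06 × 0.088 = 0.00528
Normalizing constant = 0.15697.
P(Condition Zeta | evidence) = 0.00528 / 0.15697 ≈ 0.034.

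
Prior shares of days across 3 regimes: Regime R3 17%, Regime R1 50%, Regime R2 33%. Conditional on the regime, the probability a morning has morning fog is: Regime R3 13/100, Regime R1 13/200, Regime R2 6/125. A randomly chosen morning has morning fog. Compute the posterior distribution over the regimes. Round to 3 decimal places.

Prior × likelihood for each hypothesis:
  Regime R3: 0.17 × 0.13 = 0.0221
  Regime R1: 0.5 × 0.065 = 0.0325
  Regime R2: 0.33 × 0.048 = 0.01584
Normalizing constant = 0.07044.
P(Regime R3 | fog) = 0.0221/0.07044 ≈ 0.314
P(Regime R1 | fog) = 0.0325/0.07044 ≈ 0.461
P(Regime R2 | fog) = 0.01584/0.07044 ≈ 0.225

Regime R3 0.314, Regime R1 0.461, Regime R2 0.225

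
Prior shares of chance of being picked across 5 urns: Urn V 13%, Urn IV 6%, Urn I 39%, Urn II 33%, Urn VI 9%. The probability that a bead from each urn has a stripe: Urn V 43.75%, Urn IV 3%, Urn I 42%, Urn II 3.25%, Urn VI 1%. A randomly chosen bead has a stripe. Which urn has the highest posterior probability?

Prior × likelihood for each hypothesis:
  Urn V: 0.13 × 0.4375 = 0.056875
  Urn IV: 0.06 × 0.03 = 0.0018
  Urn I: 0.39 × 0.42 = 0.1638
  Urn II: 0.33 × 0.0325 = 0.010725
  Urn VI: 0.09 × 0.01 = 0.0009
Sum = 0.2341.
Largest term belongs to Urn I, so Urn I is most probable.

Urn I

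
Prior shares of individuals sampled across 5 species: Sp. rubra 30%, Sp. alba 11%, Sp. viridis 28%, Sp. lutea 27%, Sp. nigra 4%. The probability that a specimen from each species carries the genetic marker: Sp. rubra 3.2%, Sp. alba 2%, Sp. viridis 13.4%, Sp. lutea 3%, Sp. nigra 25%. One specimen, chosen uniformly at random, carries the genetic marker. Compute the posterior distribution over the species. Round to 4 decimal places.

Unnormalized posteriors (prior × likelihood):
  Sp. rubra: 0.3 × 0.032 = 0.0096
  Sp. alba: 0.11 × 0.02 = 0.0022
  Sp. viridis: 0.28 × 0.134 = 0.03752
  Sp. lutea: 0.27 × 0.03 = 0.0081
  Sp. nigra: 0.04 × 0.25 = 0.01
Normalizing constant = 0.06742.
P(Sp. rubra | marker) = 0.0096/0.06742 ≈ 0.1424
P(Sp. alba | marker) = 0.0022/0.06742 ≈ 0.0326
P(Sp. viridis | marker) = 0.03752/0.06742 ≈ 0.5565
P(Sp. lutea | marker) = 0.0081/0.06742 ≈ 0.1201
P(Sp. nigra | marker) = 0.01/0.06742 ≈ 0.1483
(Check: 0.1424+0.0326+0.5565+0.1201+0.1483 = 0.9999.)

Sp. rubra 0.1424, Sp. alba 0.0326, Sp. viridis 0.5565, Sp. lutea 0.1201, Sp. nigra 0.1483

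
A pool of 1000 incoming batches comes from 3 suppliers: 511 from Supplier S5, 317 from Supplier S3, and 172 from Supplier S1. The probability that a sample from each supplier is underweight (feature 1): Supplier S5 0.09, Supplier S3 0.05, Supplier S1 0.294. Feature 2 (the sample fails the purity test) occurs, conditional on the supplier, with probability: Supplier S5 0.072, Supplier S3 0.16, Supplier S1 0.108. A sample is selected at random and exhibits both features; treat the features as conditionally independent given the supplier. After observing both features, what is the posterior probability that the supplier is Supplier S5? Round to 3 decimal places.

0.293

Compute prior × likelihood for every hypothesis:
  Supplier S5: 0.511 × 0.09 × 0.072 = 0.00331128
  Supplier S3: 0.317 × 0.05 × 0.16 = 0.002536
  Supplier S1: 0.172 × 0.294 × 0.108 = 0.005461344
Sum = 0.011308624.
P(Supplier S5 | evidence) = 0.00331128 / 0.011308624 ≈ 0.293.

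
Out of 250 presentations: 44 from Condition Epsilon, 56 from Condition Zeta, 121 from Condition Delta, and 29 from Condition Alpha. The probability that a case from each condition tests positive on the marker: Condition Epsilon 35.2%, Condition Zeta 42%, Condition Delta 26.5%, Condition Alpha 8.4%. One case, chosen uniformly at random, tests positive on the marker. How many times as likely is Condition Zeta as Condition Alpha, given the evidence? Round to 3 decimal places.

Compute prior × likelihood for every hypothesis:
  Condition Epsilon: 0.176 × 0.352 = 0.061952
  Condition Zeta: 0.224 × 0.42 = 0.09408
  Condition Delta: 0.484 × 0.265 = 0.12826
  Condition Alpha: 0.116 × 0.084 = 0.009744
Normalizing constant = 0.294036.
The ratio is 0.09408 / 0.009744 (the normalizer cancels) = 9.655.

9.655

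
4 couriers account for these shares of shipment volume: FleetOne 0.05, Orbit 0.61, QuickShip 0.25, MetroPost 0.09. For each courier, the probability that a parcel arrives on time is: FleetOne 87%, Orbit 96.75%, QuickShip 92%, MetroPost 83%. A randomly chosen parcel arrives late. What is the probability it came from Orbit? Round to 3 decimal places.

0.322

Taking complements, P(late | each) = FleetOne 0.13, Orbit 0.0325, QuickShip 0.08, MetroPost 0.17.
Compute prior × likelihood for every hypothesis:
  FleetOne: 0.05 × 0.13 = 0.0065
  Orbit: 0.61 × 0.0325 = 0.019825
  QuickShip: 0.25 × 0.08 = 0.02
  MetroPost: 0.09 × 0.17 = 0.0153
Normalizing constant = 0.061625.
P(Orbit | evidence) = 0.019825 / 0.061625 ≈ 0.322.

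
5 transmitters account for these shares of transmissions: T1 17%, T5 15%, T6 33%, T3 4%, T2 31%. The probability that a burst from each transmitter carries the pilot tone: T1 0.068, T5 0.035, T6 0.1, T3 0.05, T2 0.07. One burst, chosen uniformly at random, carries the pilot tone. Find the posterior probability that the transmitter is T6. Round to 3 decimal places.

By Bayes' rule, posterior ∝ prior × likelihood:
  T1: 0.17 × 0.068 = 0.01156
  T5: 0.15 × 0.035 = 0.00525
  T6: 0.33 × 0.1 = 0.033
  T3: 0.04 × 0.05 = 0.002
  T2: 0.31 × 0.07 = 0.0217
Normalizing constant = 0.07351.
P(T6 | evidence) = 0.033 / 0.07351 ≈ 0.449.

0.449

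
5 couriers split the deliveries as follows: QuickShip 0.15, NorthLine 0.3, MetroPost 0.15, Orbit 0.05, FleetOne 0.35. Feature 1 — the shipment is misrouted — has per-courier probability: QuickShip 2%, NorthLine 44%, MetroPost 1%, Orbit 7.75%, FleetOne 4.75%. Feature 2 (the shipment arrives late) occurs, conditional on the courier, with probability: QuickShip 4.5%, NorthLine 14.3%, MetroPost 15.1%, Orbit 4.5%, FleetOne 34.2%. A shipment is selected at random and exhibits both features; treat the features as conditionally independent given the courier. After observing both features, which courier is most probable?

Unnormalized posteriors (prior × likelihood):
  QuickShip: 0.15 × 0.02 × 0.045 = 0.000135
  NorthLine: 0.3 × 0.44 × 0.143 = 0.018876
  MetroPost: 0.15 × 0.01 × 0.151 = 0.0002265
  Orbit: 0.05 × 0.0775 × 0.045 = 0.000174375
  FleetOne: 0.35 × 0.0475 × 0.342 = 0.00568575
Sum = 0.025097625.
Largest term belongs to NorthLine, so NorthLine is most probable.

NorthLine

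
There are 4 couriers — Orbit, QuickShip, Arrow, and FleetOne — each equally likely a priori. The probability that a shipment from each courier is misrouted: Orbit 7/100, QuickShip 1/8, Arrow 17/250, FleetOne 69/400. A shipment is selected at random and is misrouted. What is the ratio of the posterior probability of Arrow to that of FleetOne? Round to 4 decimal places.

0.3942

Since the prior is uniform, the posterior is proportional to the likelihood:
  Orbit: 0.07
  QuickShip: 0.125
  Arrow: 0.068
  FleetOne: 0.1725
Sum = 0.4355.
The ratio is 0.068 / 0.1725 (the normalizer cancels) = 0.3942.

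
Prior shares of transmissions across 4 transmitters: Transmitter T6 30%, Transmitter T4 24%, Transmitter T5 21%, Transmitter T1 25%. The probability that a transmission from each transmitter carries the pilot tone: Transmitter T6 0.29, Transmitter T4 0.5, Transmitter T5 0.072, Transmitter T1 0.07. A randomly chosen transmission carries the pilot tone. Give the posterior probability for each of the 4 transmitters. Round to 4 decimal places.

Transmitter T6 0.3631, Transmitter T4 0.5008, Transmitter T5 0.0631, Transmitter T1 0.0730

Compute prior × likelihood for every hypothesis:
  Transmitter T6: 0.3 × 0.29 = 0.087
  Transmitter T4: 0.24 × 0.5 = 0.12
  Transmitter T5: 0.21 × 0.072 = 0.01512
  Transmitter T1: 0.25 × 0.07 = 0.0175
Total = 0.23962.
P(Transmitter T6 | pilot) = 0.087/0.23962 ≈ 0.3631
P(Transmitter T4 | pilot) = 0.12/0.23962 ≈ 0.5008
P(Transmitter T5 | pilot) = 0.01512/0.23962 ≈ 0.0631
P(Transmitter T1 | pilot) = 0.0175/0.23962 ≈ 0.0730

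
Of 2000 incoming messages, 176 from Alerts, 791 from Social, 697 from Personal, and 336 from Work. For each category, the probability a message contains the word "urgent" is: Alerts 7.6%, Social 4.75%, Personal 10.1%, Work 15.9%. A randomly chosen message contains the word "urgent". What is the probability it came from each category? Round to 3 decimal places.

Prior × likelihood for each hypothesis:
  Alerts: 0.088 × 0.076 = 0.006688
  Social: 0.3955 × 0.0475 = 0.01878625
  Personal: 0.3485 × 0.101 = 0.0351985
  Work: 0.168 × 0.159 = 0.026712
Total = 0.08738475.
P(Alerts | urgent-flag) = 0.006688/0.08738475 ≈ 0.077
P(Social | urgent-flag) = 0.01878625/0.08738475 ≈ 0.215
P(Personal | urgent-flag) = 0.0351985/0.08738475 ≈ 0.403
P(Work | urgent-flag) = 0.026712/0.08738475 ≈ 0.306

Alerts 0.077, Social 0.215, Personal 0.403, Work 0.306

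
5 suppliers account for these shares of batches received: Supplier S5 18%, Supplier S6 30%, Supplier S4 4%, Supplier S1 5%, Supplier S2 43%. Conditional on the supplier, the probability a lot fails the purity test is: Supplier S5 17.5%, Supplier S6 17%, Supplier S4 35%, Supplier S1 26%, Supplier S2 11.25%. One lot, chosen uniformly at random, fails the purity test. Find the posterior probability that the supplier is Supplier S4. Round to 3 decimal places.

Prior × likelihood for each hypothesis:
  Supplier S5: 0.18 × 0.175 = 0.0315
  Supplier S6: 0.3 × 0.17 = 0.051
  Supplier S4: 0.04 × 0.35 = 0.014
  Supplier S1: 0.05 × 0.26 = 0.013
  Supplier S2: 0.43 × 0.1125 = 0.048375
Sum = 0.157875.
P(Supplier S4 | evidence) = 0.014 / 0.157875 ≈ 0.089.

0.089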